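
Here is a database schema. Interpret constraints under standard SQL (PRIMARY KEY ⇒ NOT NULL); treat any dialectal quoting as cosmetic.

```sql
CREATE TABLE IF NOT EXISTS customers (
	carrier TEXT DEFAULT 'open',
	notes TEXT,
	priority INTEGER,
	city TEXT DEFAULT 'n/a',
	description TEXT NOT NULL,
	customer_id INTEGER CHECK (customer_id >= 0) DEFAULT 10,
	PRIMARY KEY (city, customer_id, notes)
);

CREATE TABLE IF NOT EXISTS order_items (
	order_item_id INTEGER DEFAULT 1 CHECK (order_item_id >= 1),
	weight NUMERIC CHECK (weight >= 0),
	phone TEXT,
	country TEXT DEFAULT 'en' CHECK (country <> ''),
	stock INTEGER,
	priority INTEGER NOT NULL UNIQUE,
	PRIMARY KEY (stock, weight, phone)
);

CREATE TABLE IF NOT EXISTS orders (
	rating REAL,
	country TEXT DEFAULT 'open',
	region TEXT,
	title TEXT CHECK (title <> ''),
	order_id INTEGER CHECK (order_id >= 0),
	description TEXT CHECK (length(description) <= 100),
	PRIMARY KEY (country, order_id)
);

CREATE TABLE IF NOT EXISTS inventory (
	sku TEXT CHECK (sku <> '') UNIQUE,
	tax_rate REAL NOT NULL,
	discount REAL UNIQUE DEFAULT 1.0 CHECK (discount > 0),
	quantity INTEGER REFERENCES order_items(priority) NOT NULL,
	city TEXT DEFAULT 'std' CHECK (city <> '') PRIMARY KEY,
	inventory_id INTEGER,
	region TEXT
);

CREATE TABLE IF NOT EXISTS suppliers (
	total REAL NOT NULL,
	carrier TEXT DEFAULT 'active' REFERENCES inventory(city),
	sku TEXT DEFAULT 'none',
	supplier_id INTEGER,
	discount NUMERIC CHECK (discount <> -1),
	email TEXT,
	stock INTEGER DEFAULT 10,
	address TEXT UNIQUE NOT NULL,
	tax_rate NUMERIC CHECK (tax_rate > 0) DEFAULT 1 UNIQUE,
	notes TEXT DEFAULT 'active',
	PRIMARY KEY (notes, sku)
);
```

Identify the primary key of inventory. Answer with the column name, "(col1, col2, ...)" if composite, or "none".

city is declared PRIMARY KEY inline on the column.

city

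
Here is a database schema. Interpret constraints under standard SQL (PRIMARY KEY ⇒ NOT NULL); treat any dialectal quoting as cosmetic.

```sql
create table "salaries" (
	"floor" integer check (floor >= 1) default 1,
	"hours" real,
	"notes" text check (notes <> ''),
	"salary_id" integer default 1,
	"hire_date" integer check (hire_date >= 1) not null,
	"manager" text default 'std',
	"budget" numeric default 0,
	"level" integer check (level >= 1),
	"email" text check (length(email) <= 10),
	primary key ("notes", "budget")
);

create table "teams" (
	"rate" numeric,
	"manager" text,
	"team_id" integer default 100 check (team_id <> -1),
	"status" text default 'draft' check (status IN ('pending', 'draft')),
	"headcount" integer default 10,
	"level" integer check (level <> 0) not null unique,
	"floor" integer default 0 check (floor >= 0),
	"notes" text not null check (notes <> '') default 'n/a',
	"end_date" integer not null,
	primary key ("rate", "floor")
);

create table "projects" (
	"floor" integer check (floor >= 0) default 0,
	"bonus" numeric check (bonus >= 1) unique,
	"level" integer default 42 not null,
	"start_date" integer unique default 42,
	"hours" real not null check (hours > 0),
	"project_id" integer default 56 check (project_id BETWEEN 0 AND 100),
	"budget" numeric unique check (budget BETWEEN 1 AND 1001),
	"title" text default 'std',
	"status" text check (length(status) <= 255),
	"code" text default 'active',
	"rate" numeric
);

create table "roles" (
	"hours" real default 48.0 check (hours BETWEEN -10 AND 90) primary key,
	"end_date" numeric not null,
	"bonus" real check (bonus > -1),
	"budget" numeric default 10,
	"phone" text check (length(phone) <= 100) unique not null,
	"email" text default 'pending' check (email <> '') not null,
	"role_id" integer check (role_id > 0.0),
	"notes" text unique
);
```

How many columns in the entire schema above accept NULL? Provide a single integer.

salaries: 6 nullable (floor, hours, salary_id, manager, level, email — PK (notes, budget) and explicit NOT NULL columns excluded).
teams: 4 nullable (manager, team_id, status, headcount — PK (rate, floor) and explicit NOT NULL columns excluded).
projects: 9 nullable (floor, bonus, start_date, project_id, budget, title, status, code, rate — PK none and explicit NOT NULL columns excluded).
roles: 4 nullable (bonus, budget, role_id, notes — PK (hours) and explicit NOT NULL columns excluded).
Total: 6 + 4 + 9 + 4 = 23.

23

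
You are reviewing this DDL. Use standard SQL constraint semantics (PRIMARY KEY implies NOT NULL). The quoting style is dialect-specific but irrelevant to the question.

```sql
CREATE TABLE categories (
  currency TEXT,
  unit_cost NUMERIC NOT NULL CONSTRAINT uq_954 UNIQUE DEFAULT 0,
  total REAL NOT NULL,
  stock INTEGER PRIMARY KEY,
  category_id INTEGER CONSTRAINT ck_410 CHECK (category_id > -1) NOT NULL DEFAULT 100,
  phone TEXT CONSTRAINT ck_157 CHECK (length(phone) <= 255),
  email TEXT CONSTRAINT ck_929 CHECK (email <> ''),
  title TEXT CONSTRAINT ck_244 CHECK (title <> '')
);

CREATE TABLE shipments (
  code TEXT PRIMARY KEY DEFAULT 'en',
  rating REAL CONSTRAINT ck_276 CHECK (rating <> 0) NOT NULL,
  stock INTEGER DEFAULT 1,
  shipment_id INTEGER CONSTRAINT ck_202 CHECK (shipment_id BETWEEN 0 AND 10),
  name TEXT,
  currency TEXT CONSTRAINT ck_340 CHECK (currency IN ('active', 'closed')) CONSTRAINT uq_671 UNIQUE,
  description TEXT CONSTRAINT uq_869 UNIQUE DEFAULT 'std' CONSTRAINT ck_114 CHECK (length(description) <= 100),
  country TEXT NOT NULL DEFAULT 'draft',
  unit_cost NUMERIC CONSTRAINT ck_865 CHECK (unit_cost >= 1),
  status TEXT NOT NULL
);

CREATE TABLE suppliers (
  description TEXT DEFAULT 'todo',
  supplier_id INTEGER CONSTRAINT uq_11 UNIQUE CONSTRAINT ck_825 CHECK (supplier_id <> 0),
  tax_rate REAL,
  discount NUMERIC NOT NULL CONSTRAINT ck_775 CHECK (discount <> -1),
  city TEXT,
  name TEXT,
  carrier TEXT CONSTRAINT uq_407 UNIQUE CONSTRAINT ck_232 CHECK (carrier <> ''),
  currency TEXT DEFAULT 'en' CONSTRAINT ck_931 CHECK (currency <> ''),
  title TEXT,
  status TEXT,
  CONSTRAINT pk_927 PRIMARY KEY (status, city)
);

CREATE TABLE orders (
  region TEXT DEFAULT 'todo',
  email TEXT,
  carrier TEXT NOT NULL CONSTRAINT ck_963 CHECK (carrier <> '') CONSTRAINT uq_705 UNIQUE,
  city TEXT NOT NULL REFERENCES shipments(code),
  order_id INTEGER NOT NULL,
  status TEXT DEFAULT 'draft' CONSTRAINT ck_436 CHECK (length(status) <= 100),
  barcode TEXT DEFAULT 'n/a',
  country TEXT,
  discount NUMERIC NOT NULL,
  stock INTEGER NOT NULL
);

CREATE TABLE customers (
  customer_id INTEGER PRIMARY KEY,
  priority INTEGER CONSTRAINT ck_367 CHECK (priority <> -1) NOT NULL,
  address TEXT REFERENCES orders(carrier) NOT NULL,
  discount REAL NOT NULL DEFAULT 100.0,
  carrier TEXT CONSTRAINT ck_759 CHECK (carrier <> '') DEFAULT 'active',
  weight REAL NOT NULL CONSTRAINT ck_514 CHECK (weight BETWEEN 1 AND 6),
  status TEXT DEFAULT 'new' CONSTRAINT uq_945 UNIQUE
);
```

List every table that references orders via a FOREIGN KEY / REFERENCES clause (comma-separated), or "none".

- customers.address references orders(carrier).

customers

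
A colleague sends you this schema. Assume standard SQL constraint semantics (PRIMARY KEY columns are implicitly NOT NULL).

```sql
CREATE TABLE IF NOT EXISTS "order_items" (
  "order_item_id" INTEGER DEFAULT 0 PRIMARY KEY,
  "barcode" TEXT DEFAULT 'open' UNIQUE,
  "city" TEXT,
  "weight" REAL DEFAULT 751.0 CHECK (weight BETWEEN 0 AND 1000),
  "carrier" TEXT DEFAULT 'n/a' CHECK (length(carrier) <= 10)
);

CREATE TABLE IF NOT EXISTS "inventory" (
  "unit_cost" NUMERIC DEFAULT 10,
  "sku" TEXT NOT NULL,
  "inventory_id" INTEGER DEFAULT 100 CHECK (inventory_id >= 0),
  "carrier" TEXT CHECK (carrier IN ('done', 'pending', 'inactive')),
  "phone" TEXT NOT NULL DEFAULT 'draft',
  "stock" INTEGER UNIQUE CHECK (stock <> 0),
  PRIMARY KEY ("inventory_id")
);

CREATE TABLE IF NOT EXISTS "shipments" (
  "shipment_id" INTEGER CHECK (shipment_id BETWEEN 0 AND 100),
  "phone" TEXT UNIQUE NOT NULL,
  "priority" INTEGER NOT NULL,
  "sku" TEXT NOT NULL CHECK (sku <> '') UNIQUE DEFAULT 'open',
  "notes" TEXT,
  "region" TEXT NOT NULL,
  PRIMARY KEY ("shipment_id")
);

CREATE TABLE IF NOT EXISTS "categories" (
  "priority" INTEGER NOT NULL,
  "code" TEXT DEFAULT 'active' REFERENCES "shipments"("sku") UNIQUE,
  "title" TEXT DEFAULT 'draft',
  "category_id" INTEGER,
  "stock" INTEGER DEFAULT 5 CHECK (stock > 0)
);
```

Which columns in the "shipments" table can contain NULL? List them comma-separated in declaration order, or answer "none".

- shipment_id: part of the PRIMARY KEY, which implies NOT NULL → not nullable.
- phone: declared NOT NULL → not nullable.
- priority: declared NOT NULL → not nullable.
- sku: declared NOT NULL → not nullable.
- notes: no NOT NULL constraint applies → nullable.
- region: declared NOT NULL → not nullable.

notes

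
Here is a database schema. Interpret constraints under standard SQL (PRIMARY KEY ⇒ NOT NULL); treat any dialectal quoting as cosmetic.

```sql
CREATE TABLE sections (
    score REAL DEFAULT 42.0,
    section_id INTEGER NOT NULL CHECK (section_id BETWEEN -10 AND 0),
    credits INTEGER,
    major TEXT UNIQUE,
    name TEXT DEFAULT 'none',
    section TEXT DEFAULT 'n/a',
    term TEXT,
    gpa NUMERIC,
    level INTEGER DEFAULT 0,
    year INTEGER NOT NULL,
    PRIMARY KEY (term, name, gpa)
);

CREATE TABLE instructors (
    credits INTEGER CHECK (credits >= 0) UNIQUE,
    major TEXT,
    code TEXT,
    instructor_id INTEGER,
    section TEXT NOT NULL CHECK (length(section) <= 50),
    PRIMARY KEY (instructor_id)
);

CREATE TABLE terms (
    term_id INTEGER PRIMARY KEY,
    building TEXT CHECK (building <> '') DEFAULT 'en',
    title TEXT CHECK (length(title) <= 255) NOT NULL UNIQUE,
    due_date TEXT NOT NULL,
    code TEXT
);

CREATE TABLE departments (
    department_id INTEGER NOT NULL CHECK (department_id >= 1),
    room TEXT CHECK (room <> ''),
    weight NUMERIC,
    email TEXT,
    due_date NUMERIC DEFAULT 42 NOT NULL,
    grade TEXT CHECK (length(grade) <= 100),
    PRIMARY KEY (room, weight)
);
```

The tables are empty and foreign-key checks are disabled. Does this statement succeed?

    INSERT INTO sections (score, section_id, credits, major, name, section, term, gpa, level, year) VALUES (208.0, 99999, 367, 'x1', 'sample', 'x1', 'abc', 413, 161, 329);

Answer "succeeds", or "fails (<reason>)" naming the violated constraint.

fails (CHECK on section_id)

The value 99999 for section_id violates CHECK (section_id BETWEEN -10 AND 0).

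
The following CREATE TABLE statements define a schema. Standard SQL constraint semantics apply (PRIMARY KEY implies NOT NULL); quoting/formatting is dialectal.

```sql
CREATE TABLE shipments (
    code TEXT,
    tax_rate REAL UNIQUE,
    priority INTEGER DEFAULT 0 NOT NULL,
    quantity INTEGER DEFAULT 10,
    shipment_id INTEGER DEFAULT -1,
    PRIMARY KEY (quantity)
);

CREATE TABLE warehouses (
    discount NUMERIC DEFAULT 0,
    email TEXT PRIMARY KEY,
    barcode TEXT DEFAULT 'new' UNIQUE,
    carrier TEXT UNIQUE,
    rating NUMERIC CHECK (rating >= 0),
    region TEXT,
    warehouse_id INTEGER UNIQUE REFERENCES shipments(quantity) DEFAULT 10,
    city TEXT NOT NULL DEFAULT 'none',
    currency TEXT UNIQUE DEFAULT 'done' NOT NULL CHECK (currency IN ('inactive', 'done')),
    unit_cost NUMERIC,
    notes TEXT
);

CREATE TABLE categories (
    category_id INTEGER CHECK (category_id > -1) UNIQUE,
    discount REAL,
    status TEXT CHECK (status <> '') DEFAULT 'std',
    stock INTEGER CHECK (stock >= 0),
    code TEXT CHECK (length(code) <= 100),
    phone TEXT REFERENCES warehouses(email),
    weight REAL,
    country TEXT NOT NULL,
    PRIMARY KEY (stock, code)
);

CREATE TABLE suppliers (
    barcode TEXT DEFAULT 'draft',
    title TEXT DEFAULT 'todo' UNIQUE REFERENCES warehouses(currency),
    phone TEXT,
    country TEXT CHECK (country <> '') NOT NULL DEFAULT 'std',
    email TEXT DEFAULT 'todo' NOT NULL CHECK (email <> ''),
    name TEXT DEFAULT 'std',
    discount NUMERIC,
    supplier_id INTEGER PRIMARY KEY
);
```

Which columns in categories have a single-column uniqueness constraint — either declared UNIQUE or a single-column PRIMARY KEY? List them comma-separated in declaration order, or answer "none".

category_id

- category_id: declared UNIQUE → unique.
- discount: no UNIQUE or single-column PK constraint.
- status: no UNIQUE or single-column PK constraint.
- stock: part of a composite PRIMARY KEY — only the tuple is unique, not this column on its own.
- code: part of a composite PRIMARY KEY — only the tuple is unique, not this column on its own.
- phone: no UNIQUE or single-column PK constraint.
- weight: no UNIQUE or single-column PK constraint.
- country: no UNIQUE or single-column PK constraint.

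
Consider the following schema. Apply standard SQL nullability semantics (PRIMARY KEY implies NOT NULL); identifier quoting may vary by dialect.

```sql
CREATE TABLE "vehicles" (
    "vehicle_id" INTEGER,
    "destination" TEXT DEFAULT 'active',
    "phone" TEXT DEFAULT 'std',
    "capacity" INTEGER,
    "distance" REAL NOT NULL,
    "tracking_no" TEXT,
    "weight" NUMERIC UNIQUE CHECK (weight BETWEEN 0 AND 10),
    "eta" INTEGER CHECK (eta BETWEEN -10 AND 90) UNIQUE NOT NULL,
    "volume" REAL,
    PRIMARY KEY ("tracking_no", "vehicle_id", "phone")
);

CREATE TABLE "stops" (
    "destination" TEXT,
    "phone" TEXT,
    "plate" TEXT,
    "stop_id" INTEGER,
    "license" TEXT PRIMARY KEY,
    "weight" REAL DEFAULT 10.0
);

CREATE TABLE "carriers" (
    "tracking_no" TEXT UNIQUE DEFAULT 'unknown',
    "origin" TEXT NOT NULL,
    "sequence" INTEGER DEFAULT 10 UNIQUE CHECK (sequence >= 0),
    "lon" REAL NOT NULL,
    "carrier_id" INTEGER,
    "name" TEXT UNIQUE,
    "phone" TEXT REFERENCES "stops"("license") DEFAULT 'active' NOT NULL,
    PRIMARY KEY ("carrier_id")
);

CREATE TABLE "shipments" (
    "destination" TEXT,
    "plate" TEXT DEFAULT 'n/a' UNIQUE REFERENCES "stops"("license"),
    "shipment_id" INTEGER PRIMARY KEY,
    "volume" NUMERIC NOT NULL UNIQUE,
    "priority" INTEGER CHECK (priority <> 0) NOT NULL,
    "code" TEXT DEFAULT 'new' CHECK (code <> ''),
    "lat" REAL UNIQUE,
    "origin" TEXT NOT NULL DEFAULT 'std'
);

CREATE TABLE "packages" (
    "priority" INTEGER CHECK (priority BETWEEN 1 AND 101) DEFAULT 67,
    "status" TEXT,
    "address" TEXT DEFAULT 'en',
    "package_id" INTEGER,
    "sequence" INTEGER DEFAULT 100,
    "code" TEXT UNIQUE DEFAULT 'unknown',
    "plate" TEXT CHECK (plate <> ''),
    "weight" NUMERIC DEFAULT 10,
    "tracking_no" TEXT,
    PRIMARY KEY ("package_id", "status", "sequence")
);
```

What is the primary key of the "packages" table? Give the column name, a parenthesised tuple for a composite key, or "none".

A table-level PRIMARY KEY clause names 3 columns: package_id, status, sequence.
This is a composite key — the combination is unique, not each column individually.

(package_id, status, sequence)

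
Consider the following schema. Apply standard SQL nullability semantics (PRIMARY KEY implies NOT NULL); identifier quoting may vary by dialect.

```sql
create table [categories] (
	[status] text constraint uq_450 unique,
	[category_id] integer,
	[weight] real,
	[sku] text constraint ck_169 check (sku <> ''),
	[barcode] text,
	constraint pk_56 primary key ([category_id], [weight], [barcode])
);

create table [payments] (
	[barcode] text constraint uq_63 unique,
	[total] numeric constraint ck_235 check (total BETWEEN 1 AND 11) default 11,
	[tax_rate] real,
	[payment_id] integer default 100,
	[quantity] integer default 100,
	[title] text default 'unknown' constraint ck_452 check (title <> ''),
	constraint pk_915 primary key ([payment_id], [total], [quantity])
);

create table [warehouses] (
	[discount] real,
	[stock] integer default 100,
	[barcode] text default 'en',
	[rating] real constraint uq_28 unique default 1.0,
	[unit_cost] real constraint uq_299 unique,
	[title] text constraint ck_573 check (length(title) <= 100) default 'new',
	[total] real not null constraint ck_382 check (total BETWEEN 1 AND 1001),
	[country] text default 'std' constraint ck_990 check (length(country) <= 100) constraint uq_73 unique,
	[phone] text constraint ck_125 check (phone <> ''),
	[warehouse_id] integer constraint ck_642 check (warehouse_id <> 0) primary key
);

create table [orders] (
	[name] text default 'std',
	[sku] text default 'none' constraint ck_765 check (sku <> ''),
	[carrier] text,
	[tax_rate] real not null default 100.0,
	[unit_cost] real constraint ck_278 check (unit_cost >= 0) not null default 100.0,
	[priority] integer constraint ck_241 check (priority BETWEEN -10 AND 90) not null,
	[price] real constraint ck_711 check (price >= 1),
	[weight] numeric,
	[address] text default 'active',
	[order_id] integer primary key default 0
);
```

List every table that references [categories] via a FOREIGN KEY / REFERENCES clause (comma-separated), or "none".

none

No REFERENCES clause anywhere in the schema names categories.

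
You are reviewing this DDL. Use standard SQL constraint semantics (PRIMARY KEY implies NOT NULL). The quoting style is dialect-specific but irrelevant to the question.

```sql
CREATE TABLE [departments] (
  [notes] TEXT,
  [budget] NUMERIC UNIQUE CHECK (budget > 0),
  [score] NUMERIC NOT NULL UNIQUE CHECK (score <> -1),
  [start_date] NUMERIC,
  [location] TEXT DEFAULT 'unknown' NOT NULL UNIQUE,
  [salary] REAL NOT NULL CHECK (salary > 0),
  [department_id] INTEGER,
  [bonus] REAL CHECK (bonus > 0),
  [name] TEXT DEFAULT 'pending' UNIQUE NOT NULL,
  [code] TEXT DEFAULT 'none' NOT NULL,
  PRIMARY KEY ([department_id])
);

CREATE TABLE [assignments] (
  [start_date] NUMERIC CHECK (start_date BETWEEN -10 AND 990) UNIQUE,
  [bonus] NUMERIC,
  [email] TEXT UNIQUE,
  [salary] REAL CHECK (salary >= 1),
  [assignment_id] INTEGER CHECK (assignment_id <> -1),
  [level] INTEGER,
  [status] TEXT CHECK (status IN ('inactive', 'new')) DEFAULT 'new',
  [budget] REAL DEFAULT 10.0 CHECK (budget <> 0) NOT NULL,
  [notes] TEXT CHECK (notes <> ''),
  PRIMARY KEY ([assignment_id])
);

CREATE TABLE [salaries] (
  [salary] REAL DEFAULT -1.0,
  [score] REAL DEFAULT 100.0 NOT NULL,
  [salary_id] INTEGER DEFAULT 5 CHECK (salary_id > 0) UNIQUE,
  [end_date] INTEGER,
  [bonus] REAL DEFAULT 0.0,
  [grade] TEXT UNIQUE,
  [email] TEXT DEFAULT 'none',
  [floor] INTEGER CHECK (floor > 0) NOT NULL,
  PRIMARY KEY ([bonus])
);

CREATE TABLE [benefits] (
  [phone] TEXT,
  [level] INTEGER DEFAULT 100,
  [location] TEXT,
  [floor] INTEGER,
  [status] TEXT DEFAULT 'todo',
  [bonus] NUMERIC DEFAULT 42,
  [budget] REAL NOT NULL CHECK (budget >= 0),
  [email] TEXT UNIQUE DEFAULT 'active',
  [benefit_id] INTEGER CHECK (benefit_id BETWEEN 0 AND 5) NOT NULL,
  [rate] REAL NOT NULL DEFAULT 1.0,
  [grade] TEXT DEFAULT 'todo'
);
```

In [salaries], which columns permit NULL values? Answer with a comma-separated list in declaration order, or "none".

salary, salary_id, end_date, grade, email

- salary: DEFAULT only fills an omitted column; an explicit NULL is still allowed → nullable.
- score: declared NOT NULL → not nullable.
- salary_id: CHECK does not forbid NULL (a CHECK constraint passes when its expression is NULL) → nullable.
- end_date: no NOT NULL constraint applies → nullable.
- bonus: part of the PRIMARY KEY, which implies NOT NULL → not nullable.
- grade: UNIQUE does not imply NOT NULL → nullable.
- email: DEFAULT only fills an omitted column; an explicit NULL is still allowed → nullable.
- floor: declared NOT NULL → not nullable.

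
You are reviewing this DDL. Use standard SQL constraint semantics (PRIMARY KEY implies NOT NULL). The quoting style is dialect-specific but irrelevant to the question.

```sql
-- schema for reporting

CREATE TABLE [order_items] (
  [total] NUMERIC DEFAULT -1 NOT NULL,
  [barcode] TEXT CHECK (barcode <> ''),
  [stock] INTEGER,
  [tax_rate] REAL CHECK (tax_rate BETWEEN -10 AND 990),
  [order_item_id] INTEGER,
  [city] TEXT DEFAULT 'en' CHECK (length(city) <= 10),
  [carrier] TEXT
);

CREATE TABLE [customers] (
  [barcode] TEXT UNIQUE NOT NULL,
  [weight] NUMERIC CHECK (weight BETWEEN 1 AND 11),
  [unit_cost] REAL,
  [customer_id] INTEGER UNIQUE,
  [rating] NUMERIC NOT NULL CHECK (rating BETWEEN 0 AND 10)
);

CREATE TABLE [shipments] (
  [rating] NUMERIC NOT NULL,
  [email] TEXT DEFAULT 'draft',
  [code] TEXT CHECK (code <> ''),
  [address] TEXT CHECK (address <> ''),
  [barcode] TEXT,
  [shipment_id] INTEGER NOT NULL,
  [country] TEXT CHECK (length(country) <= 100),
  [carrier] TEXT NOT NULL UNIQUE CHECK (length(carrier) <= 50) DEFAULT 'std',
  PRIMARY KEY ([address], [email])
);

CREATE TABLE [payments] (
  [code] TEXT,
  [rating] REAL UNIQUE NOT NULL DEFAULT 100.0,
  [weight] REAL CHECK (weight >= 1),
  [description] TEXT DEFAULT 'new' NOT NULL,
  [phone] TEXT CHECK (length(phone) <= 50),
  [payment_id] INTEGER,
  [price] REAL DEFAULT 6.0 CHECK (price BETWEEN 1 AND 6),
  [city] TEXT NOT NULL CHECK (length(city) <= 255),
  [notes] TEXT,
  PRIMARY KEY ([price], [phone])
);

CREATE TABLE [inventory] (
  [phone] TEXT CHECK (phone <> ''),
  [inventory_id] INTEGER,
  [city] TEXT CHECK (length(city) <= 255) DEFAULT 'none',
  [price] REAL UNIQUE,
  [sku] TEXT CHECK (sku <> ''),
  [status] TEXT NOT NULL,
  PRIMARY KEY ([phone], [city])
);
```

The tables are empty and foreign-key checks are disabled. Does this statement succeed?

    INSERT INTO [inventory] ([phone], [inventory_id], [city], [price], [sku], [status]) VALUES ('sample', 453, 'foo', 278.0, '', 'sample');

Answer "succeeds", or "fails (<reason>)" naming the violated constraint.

The value '' for sku violates CHECK (sku <> '').

fails (CHECK on sku)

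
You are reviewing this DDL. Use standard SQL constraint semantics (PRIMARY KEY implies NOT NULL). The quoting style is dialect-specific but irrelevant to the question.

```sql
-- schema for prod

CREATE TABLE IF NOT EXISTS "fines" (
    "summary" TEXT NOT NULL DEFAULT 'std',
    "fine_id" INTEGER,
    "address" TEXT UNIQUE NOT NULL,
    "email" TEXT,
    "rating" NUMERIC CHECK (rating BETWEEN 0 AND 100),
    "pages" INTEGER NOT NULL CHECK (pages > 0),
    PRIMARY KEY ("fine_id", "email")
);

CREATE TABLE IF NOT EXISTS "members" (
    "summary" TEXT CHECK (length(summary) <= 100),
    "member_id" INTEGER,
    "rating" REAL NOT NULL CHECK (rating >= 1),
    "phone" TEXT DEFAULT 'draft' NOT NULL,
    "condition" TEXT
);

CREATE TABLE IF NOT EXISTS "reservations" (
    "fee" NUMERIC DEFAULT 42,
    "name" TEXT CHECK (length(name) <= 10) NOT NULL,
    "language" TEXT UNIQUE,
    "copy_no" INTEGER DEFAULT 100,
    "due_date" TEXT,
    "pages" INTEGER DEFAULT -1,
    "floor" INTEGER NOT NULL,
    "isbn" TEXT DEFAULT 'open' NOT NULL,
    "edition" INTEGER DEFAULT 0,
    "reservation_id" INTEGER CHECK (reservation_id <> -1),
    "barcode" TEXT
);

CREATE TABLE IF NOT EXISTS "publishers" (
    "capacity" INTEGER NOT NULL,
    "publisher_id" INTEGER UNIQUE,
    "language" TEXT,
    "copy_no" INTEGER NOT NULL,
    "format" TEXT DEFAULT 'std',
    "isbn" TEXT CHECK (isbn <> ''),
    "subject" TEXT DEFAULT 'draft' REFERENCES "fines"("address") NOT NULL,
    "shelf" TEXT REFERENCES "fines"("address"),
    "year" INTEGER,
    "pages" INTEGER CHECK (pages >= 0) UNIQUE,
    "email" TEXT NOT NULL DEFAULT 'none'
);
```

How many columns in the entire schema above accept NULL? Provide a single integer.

19

fines: 1 nullable (rating — PK (fine_id, email) and explicit NOT NULL columns excluded).
members: 3 nullable (summary, member_id, condition — PK none and explicit NOT NULL columns excluded).
reservations: 8 nullable (fee, language, copy_no, due_date, pages, edition, reservation_id, barcode — PK none and explicit NOT NULL columns excluded).
publishers: 7 nullable (publisher_id, language, format, isbn, shelf, year, pages — PK none and explicit NOT NULL columns excluded).
Total: 1 + 3 + 8 + 7 = 19.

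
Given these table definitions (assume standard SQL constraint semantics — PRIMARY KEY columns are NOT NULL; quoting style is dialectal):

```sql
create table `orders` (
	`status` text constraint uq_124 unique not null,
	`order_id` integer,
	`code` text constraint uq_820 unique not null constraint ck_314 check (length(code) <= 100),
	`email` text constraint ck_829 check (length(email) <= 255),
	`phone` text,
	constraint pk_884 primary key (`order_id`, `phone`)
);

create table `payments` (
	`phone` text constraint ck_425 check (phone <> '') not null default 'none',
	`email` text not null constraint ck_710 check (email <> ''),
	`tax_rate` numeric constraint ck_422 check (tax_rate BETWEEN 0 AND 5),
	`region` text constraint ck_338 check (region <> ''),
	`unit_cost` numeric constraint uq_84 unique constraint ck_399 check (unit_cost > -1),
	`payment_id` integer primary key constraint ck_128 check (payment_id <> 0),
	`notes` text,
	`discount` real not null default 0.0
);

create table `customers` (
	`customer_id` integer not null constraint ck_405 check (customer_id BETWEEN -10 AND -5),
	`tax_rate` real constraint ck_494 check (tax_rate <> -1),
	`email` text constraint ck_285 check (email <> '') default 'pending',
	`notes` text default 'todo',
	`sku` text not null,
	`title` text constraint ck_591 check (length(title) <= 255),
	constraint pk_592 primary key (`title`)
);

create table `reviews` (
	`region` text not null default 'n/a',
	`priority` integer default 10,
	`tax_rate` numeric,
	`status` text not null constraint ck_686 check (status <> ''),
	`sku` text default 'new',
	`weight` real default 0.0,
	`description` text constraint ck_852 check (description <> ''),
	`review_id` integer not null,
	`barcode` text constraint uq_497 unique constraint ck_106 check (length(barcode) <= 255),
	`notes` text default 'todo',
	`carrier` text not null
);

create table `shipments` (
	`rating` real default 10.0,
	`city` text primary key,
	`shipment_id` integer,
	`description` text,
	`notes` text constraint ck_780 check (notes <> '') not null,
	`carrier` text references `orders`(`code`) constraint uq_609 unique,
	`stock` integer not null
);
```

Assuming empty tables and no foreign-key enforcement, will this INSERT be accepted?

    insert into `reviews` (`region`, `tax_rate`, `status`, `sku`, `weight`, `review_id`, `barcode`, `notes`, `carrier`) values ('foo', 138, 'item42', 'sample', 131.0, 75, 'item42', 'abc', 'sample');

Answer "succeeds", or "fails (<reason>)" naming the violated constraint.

succeeds

NOT NULL columns: carrier is supplied; region is supplied; review_id is supplied; status is supplied.
CHECK constraints: 'item42' satisfies (status <> ''); 'item42' satisfies (length(barcode) <= 255).
No constraint is violated.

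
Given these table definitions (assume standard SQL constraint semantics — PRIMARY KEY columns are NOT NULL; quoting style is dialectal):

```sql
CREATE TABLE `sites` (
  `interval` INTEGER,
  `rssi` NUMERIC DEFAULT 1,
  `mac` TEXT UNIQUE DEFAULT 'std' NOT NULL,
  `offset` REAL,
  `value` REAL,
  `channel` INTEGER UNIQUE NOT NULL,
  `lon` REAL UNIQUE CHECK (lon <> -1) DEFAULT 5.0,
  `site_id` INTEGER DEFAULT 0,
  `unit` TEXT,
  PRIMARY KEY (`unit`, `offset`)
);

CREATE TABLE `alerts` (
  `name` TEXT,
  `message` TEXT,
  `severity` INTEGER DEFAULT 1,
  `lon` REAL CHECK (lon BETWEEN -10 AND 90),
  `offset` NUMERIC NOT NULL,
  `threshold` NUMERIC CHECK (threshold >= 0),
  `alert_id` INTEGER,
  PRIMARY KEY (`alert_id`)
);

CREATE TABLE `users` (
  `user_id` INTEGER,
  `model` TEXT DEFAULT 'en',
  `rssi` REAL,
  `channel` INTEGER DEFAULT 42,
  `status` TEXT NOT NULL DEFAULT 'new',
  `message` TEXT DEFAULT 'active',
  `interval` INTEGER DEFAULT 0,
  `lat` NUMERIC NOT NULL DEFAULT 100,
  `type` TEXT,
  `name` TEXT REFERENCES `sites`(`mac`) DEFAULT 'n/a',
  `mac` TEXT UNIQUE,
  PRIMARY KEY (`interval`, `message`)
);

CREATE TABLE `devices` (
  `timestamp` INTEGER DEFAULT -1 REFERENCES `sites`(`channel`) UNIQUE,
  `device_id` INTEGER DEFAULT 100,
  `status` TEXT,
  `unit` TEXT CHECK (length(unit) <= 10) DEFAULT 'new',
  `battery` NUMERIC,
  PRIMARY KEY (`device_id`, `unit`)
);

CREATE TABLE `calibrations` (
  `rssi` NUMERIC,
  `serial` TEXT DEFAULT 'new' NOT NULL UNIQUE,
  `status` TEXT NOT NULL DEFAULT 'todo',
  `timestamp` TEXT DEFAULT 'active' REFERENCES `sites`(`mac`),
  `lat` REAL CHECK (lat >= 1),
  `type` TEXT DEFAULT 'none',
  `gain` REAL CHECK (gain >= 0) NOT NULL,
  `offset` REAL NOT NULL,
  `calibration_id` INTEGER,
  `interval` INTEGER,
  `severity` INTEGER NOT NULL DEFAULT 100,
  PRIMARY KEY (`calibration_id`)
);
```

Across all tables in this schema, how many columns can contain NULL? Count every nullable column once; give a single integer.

sites: 5 nullable (interval, rssi, value, lon, site_id — PK (unit, offset) and explicit NOT NULL columns excluded).
alerts: 5 nullable (name, message, severity, lon, threshold — PK (alert_id) and explicit NOT NULL columns excluded).
users: 7 nullable (user_id, model, rssi, channel, type, name, mac — PK (interval, message) and explicit NOT NULL columns excluded).
devices: 3 nullable (timestamp, status, battery — PK (device_id, unit) and explicit NOT NULL columns excluded).
calibrations: 5 nullable (rssi, timestamp, lat, type, interval — PK (calibration_id) and explicit NOT NULL columns excluded).
Total: 5 + 5 + 7 + 3 + 5 = 25.

25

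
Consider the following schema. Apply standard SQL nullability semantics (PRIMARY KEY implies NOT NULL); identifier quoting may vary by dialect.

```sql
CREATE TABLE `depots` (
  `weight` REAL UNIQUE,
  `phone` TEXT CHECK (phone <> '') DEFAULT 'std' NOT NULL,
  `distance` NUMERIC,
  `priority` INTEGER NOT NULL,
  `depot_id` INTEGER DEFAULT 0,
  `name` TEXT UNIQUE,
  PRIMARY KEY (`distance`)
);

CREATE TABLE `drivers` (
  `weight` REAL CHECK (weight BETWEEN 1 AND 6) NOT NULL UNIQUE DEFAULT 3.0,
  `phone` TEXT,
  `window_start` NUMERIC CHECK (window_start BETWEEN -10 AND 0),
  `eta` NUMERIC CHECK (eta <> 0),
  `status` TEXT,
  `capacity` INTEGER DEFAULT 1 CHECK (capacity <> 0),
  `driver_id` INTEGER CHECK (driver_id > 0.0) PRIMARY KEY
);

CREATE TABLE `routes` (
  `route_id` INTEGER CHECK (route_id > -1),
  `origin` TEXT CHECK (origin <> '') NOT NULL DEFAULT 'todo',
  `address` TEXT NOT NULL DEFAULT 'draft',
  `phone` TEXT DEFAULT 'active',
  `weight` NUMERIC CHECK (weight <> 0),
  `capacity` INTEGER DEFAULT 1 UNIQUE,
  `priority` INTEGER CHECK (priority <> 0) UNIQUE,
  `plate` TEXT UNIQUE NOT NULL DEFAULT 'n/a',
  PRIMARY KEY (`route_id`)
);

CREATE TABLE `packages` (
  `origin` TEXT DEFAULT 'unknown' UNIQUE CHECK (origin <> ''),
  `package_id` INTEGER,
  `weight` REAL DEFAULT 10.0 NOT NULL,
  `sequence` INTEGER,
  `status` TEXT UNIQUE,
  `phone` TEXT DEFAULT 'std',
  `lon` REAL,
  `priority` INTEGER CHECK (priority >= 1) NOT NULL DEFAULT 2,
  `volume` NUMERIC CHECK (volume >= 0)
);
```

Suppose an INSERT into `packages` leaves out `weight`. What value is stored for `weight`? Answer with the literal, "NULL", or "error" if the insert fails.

weight has an explicit DEFAULT 10.0.
When the column is omitted from an INSERT, that default is used.

10.0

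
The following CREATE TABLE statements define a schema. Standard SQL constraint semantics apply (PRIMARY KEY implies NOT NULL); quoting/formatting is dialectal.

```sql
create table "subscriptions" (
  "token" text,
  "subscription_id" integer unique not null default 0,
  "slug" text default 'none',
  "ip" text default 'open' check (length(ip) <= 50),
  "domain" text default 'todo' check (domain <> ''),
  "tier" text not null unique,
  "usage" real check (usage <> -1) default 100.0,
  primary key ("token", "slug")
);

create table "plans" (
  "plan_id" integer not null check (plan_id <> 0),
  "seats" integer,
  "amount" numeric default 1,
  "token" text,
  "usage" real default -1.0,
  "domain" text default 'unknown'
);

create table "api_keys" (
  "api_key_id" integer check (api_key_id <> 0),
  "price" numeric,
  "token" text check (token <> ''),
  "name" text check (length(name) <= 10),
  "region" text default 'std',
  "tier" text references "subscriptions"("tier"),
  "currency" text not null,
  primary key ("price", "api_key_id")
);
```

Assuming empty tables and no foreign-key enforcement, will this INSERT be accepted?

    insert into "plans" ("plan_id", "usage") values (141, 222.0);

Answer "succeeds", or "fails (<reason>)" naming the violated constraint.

NOT NULL columns: plan_id is supplied.
CHECK constraints: 141 satisfies (plan_id <> 0).
No constraint is violated.

succeeds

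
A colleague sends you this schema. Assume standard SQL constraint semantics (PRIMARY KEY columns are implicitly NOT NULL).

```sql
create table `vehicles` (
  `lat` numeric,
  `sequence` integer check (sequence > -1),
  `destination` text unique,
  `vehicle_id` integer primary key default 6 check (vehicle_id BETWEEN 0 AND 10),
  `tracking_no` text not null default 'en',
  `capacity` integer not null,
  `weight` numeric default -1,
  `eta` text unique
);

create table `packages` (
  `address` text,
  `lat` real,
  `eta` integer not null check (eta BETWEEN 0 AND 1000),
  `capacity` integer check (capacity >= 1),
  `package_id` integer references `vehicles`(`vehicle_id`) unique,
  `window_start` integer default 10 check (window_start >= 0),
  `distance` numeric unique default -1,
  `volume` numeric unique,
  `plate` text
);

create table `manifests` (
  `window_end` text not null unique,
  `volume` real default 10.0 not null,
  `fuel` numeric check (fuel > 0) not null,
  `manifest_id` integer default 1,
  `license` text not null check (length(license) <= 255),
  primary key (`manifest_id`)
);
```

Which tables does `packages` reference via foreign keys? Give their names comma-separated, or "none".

- package_id REFERENCES vehicles(vehicle_id).

vehicles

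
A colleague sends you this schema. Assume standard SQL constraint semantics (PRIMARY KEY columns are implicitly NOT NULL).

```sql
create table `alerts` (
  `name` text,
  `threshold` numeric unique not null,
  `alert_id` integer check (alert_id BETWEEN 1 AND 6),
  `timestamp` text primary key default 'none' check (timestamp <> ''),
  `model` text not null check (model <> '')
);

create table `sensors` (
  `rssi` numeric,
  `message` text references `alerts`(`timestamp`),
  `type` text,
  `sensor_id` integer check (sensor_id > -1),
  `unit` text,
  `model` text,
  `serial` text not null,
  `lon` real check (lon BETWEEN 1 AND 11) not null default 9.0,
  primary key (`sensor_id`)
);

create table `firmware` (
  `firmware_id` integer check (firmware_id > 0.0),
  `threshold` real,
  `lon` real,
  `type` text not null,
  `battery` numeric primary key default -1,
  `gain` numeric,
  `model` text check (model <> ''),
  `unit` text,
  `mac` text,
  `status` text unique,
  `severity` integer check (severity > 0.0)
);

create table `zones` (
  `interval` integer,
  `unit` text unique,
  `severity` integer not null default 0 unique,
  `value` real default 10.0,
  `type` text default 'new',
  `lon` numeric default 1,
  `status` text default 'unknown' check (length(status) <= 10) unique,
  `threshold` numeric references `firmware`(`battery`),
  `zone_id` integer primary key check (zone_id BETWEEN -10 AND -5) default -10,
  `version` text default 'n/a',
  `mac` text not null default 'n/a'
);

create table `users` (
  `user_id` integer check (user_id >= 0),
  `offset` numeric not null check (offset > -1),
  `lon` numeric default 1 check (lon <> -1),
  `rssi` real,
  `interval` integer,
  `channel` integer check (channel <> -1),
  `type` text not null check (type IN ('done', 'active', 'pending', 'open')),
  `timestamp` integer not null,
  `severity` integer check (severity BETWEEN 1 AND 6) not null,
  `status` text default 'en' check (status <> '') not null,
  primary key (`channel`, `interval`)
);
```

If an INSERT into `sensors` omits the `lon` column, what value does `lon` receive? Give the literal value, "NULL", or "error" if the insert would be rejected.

9.0

lon has an explicit DEFAULT 9.0.
When the column is omitted from an INSERT, that default is used.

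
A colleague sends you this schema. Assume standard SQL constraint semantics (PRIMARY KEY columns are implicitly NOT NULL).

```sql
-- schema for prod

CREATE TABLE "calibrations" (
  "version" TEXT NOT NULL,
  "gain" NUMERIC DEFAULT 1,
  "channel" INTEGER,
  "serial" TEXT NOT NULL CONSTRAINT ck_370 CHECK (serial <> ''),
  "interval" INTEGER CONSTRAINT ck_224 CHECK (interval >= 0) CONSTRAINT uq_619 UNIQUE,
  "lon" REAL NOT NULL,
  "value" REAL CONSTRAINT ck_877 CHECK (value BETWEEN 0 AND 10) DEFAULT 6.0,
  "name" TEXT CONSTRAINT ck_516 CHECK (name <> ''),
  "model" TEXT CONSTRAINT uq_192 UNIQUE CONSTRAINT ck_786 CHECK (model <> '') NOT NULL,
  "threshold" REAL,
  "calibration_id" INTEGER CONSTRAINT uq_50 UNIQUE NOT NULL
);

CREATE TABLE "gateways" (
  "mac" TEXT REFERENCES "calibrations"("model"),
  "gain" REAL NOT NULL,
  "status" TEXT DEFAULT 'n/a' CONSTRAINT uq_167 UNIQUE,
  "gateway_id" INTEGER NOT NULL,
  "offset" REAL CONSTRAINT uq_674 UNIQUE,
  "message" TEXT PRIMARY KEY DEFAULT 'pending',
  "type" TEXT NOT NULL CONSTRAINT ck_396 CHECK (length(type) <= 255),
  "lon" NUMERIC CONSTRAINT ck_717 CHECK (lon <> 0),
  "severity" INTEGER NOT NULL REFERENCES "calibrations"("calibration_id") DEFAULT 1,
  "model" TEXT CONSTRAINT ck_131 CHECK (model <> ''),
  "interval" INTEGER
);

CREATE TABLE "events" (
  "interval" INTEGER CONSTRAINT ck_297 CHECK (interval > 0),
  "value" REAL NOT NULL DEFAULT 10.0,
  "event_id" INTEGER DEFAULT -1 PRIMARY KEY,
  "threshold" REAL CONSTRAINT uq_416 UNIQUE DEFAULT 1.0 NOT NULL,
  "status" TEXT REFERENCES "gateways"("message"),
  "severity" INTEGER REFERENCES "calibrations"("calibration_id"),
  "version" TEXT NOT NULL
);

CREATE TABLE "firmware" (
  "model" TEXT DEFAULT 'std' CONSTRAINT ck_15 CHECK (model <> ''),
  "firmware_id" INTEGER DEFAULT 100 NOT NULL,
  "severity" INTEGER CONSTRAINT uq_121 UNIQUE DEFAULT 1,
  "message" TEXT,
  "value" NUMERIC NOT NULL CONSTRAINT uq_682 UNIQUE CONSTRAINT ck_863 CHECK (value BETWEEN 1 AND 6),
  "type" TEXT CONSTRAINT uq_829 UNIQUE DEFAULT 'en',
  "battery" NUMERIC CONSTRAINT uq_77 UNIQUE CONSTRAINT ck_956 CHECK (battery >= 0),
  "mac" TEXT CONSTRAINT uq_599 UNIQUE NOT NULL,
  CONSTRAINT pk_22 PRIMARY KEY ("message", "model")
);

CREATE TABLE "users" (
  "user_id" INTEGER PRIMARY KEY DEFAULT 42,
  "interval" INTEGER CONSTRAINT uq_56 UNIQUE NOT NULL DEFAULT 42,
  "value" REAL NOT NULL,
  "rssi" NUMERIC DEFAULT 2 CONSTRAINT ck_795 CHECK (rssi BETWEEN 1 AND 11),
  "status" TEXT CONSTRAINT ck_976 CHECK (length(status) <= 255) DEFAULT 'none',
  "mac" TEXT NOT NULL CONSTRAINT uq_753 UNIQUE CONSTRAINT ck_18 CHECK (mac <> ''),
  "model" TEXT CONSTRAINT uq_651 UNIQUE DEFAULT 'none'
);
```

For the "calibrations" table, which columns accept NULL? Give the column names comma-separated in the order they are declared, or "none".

gain, channel, interval, value, name, threshold

- version: declared NOT NULL → not nullable.
- gain: DEFAULT only fills an omitted column; an explicit NULL is still allowed → nullable.
- channel: no NOT NULL constraint applies → nullable.
- serial: declared NOT NULL → not nullable.
- interval: CHECK does not forbid NULL (a CHECK constraint passes when its expression is NULL) → nullable.
- lon: declared NOT NULL → not nullable.
- value: CHECK does not forbid NULL (a CHECK constraint passes when its expression is NULL) → nullable.
- name: CHECK does not forbid NULL (a CHECK constraint passes when its expression is NULL) → nullable.
- model: declared NOT NULL → not nullable.
- threshold: no NOT NULL constraint applies → nullable.
- calibration_id: declared NOT NULL → not nullable.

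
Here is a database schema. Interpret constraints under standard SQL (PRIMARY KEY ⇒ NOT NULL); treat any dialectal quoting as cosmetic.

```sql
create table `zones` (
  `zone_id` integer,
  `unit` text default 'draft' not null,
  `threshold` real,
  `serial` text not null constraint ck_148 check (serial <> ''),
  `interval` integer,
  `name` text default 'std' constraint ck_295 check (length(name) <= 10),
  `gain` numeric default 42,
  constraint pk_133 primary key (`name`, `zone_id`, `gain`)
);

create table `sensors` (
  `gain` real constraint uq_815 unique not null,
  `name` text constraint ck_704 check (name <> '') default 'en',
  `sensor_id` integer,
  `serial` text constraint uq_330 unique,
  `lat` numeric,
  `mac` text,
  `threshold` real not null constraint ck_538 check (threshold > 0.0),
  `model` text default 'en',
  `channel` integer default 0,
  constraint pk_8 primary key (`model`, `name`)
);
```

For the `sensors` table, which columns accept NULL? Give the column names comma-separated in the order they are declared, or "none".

- gain: declared NOT NULL → not nullable.
- name: part of the PRIMARY KEY, which implies NOT NULL → not nullable.
- sensor_id: no NOT NULL constraint applies → nullable.
- serial: UNIQUE does not imply NOT NULL → nullable.
- lat: no NOT NULL constraint applies → nullable.
- mac: no NOT NULL constraint applies → nullable.
- threshold: declared NOT NULL → not nullable.
- model: part of the PRIMARY KEY, which implies NOT NULL → not nullable.
- channel: DEFAULT only fills an omitted column; an explicit NULL is still allowed → nullable.

sensor_id, serial, lat, mac, channel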